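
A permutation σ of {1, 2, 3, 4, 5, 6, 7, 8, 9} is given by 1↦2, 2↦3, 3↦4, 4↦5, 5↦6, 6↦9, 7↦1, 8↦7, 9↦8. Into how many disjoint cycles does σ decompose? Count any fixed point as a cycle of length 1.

1

Cycle decomposition: (1 2 3 4 5 6 9 8 7).
1 cycle.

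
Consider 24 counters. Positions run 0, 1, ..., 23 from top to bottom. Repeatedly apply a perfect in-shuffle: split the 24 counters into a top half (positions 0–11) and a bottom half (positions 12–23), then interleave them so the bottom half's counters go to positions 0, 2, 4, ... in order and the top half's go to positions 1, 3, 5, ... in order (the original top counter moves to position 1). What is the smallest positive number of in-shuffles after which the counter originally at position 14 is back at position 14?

4

Follow position 14 under repeated in-shuffles:
14 → 4 → 9 → 19 → 14
It first returns after 4 in-shuffles.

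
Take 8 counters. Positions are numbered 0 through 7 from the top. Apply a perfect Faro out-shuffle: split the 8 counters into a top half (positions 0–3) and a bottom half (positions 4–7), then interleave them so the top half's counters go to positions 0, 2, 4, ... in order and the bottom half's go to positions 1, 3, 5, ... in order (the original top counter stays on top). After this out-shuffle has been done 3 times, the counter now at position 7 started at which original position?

Work backwards from position 7, undoing one out-shuffle at a time:
7 ← 7 ← 7 ← 7
So the counter now at position 7 started at position 7.

7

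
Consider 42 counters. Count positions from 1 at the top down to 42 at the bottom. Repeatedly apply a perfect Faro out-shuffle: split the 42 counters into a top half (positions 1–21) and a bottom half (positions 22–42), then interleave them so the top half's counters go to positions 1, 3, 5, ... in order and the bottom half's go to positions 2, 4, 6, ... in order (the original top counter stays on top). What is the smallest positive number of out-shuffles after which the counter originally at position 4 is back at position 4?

Follow position 4 under repeated out-shuffles:
4 → 7 → 13 → 25 → 8 → 15 → 29 → 16 → 31 → 20 → 39 → 36 → 30 → 18 → 35 → 28 → 14 → 27 → 12 → 23 → 4
It first returns after 20 out-shuffles.

20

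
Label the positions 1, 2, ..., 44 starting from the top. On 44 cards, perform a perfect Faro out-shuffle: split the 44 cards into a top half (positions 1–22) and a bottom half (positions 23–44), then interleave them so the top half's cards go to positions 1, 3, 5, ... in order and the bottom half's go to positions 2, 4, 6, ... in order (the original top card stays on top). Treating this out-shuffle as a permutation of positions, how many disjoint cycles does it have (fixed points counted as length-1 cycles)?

Trace each unvisited position around until it returns:
(1) (2 3 5 9 17 33 ... len 14) (4 7 13 25 6 11 ... len 14) (8 15 29 14 27 10 ... len 14) (44)
5 cycles in total.

5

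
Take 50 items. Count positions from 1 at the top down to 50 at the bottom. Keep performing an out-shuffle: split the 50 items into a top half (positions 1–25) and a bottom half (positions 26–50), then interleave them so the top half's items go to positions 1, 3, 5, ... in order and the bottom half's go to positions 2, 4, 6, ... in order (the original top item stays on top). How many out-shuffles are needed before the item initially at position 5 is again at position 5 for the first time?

Follow position 5 under repeated out-shuffles:
5 → 9 → 17 → 33 → 16 → 31 → 12 → 23 → ... → 5 (length 21)
It first returns after 21 out-shuffles.

21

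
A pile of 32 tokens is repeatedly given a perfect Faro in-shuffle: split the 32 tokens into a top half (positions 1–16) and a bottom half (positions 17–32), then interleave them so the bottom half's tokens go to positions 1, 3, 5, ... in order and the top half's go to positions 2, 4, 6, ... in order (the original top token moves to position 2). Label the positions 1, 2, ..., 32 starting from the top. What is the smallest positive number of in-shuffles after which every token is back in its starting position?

The in-shuffle permutes the 32 positions with cycle lengths [2, 10, 10, 10].
Every token is home exactly when every cycle has completed a whole number of laps, i.e. after lcm(2, 10) = 10 in-shuffles.

10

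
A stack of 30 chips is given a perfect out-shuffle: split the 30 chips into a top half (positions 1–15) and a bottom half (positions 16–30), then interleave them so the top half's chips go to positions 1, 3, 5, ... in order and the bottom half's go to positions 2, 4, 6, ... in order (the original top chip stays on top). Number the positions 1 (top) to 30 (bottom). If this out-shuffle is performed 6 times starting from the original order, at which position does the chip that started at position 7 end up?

Track the chip's position through each out-shuffle:
7 → 13 → 25 → 20 → 10 → 19 → 8

8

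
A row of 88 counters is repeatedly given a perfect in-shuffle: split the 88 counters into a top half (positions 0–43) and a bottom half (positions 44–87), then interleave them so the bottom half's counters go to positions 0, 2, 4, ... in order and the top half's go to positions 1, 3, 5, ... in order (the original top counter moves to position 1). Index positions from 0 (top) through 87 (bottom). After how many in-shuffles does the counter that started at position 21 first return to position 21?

Follow position 21 under repeated in-shuffles:
21 → 43 → 87 → 86 → 84 → 80 → 72 → 56 → 24 → 49 → 10 → 21
It first returns after 11 in-shuffles.

11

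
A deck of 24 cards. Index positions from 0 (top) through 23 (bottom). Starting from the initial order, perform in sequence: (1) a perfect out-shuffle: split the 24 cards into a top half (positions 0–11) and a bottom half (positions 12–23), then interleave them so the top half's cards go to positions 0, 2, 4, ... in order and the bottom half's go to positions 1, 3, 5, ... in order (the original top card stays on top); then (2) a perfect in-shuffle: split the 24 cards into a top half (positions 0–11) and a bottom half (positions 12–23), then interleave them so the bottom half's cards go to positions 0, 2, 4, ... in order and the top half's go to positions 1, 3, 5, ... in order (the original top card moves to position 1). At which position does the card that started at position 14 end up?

11

Track the card from position 14 forward through each operation:
  after op 1 (out-shuffle): 14 → 5
  after op 2 (in-shuffle): 5 → 11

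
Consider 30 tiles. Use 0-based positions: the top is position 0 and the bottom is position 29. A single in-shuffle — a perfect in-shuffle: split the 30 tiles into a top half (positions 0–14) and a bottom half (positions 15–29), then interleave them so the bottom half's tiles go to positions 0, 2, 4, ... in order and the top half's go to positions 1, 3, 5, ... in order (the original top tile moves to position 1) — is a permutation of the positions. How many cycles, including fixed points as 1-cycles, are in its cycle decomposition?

Trace each unvisited position around until it returns:
(0 1 3 7 15) (2 5 11 23 16) (4 9 19 8 17) (6 13 27 24 18) (10 21 12 25 20) (14 29 28 26 22)
6 cycles in total.

6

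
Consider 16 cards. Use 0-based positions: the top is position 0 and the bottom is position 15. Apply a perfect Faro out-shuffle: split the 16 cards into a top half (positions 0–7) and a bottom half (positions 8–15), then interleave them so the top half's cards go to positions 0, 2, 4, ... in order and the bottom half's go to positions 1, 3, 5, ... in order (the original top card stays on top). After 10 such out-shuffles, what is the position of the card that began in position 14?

Track the card's position through each out-shuffle:
14 → 13 → 11 → 7 → 14 → 13 → 11 → 7 → 14 → 13 → 11

11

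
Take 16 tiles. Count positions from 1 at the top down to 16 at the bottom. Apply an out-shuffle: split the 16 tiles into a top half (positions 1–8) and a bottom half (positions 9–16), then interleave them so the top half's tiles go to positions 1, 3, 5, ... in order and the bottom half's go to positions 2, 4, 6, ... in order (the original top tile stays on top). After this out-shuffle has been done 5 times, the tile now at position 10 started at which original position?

Work backwards from position 10, undoing one out-shuffle at a time:
10 ← 13 ← 7 ← 4 ← 10 ← 13
So the tile now at position 10 started at position 13.

13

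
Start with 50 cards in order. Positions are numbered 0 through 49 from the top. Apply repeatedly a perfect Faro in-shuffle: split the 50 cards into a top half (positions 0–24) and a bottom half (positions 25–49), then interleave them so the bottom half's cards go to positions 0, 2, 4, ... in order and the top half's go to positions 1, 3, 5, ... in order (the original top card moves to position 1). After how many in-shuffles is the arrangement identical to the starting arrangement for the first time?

The in-shuffle permutes the 50 positions with cycle lengths [2, 8, 8, 8, 8, 8, 8].
Every card is home exactly when every cycle has completed a whole number of laps, i.e. after lcm(2, 8) = 8 in-shuffles.

8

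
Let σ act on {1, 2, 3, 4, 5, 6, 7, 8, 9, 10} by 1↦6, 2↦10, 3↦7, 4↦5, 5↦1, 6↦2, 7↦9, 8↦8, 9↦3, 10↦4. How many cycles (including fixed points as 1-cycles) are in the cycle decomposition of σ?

3

Cycle decomposition: (1 6 2 10 4 5) (3 7 9) (8).
3 cycles.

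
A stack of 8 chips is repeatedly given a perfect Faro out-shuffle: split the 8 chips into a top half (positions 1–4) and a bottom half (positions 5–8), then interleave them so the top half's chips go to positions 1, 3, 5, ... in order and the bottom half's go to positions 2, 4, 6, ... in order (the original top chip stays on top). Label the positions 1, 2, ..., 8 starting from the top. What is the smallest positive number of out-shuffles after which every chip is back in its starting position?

The out-shuffle permutes the 8 positions with cycle lengths [1, 1, 3, 3].
Every chip is home exactly when every cycle has completed a whole number of laps, i.e. after lcm(1, 3) = 3 out-shuffles.

3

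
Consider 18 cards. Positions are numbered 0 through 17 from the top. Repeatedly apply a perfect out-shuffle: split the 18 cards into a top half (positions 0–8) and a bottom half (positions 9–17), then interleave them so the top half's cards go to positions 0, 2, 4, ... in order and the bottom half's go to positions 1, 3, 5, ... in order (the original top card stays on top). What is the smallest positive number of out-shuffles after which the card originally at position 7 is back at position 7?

8

Follow position 7 under repeated out-shuffles:
7 → 14 → 11 → 5 → 10 → 3 → 6 → 12 → 7
It first returns after 8 out-shuffles.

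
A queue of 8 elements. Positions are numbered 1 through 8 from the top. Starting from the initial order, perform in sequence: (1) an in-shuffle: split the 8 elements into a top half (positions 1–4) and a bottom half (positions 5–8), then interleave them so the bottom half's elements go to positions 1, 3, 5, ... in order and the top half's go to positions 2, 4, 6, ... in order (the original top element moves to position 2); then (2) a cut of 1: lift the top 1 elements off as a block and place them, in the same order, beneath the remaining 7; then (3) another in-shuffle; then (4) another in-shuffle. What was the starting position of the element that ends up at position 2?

Undo the operations in reverse order, starting from position 2:
  undo op 4 (in-shuffle, from top half): 2 ← 1
  undo op 3 (in-shuffle, from bottom half): 1 ← 5
  undo op 2 (cut 1): 5 ← 6
  undo op 1 (in-shuffle, from top half): 6 ← 3
So the element at position 2 came from original position 3.

3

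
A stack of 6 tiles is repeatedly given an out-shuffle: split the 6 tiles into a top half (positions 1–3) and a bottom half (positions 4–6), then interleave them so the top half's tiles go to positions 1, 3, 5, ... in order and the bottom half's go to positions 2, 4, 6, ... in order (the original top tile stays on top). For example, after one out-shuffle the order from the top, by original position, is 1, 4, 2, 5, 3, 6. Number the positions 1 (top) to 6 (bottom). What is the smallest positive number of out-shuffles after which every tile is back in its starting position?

4

The out-shuffle permutes the 6 positions with cycle lengths [1, 1, 4].
Every tile is home exactly when every cycle has completed a whole number of laps, i.e. after lcm(1, 4) = 4 out-shuffles.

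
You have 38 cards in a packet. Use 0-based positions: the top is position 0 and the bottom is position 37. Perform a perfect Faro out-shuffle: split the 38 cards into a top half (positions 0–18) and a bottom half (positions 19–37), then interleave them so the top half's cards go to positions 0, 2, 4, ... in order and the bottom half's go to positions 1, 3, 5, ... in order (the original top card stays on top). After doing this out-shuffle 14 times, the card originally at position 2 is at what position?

23

Track position through each out-shuffle: 2 → 4 → 8 → 16 → 32 → ... (continuing for 14 shuffles total) → 23.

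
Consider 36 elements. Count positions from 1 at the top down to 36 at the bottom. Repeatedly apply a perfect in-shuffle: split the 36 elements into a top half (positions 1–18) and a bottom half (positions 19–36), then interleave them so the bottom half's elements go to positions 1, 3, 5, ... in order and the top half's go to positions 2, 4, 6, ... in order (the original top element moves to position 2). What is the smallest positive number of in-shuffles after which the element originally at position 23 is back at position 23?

36

Follow position 23 under repeated in-shuffles:
23 → 9 → 18 → 36 → 35 → 33 → 29 → 21 → ... → 23 (length 36)
It first returns after 36 in-shuffles.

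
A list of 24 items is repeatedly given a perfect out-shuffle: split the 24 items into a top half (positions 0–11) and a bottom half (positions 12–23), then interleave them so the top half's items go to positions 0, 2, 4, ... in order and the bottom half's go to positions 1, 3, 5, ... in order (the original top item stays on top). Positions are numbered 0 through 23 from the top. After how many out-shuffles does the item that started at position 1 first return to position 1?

11

Follow position 1 under repeated out-shuffles:
1 → 2 → 4 → 8 → 16 → 9 → 18 → 13 → 3 → 6 → 12 → 1
It first returns after 11 out-shuffles.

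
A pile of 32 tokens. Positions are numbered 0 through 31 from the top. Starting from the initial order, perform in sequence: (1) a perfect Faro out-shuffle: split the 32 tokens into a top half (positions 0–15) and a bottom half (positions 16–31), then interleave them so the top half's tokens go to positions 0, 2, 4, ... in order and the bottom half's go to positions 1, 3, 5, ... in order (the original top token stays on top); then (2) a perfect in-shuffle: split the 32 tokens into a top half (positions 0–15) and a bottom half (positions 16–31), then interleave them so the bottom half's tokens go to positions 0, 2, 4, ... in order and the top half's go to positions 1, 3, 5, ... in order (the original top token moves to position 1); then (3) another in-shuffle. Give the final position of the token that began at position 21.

14

Track the token from position 21 forward through each operation:
  after op 1 (out-shuffle): 21 → 11
  after op 2 (in-shuffle): 11 → 23
  after op 3 (in-shuffle): 23 → 14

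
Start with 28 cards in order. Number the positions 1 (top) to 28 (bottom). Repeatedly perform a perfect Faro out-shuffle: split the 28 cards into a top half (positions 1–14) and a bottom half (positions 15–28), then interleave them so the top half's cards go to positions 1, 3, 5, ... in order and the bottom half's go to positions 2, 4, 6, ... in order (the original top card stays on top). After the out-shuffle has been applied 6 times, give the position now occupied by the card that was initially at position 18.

9

Track the card's position through each out-shuffle:
18 → 8 → 15 → 2 → 3 → 5 → 9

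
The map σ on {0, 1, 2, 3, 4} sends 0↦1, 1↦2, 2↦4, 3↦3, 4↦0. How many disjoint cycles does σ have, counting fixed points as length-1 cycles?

Cycle decomposition: (0 1 2 4) (3).
2 cycles.

2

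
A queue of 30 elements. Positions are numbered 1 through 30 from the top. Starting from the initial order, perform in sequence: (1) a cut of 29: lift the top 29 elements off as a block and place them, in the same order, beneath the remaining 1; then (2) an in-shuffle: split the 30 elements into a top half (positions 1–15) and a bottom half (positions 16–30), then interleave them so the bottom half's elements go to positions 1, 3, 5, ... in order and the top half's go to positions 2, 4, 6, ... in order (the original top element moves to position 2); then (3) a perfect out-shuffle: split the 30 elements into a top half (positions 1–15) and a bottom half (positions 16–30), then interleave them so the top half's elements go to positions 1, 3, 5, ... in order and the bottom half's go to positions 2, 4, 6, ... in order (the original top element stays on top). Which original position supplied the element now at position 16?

Undo the operations in reverse order, starting from position 16:
  undo op 3 (out-shuffle, from bottom half): 16 ← 23
  undo op 2 (in-shuffle, from bottom half): 23 ← 27
  undo op 1 (cut 29): 27 ← 26
So the element at position 16 came from original position 26.

26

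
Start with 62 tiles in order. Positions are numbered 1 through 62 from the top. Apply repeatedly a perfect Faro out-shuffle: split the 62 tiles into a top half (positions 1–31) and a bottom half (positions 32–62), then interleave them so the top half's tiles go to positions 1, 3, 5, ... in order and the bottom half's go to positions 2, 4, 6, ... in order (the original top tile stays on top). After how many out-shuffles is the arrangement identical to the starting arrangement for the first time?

60

The out-shuffle permutes the 62 positions with cycle lengths [1, 1, 60].
Every tile is home exactly when every cycle has completed a whole number of laps, i.e. after lcm(1, 60) = 60 out-shuffles.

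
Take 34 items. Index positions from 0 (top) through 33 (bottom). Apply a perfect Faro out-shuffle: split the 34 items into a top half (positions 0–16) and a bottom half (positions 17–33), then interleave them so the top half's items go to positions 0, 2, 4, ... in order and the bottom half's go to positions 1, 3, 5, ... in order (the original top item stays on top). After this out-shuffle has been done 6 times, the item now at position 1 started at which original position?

Work backwards from position 1, undoing one out-shuffle at a time:
1 ← 17 ← 25 ← 29 ← 31 ← 32 ← 16
So the item now at position 1 started at position 16.

16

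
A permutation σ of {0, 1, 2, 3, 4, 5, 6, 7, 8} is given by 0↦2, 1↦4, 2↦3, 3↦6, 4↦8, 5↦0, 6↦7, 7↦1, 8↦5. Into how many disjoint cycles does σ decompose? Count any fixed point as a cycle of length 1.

Cycle decomposition: (0 2 3 6 7 1 4 8 5).
1 cycle.

1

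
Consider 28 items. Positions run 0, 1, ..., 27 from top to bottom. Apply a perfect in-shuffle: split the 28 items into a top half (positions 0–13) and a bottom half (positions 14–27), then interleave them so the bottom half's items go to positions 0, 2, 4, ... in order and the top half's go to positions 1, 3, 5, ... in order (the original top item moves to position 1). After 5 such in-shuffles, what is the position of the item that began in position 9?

Track the item's position through each in-shuffle:
9 → 19 → 10 → 21 → 14 → 0

0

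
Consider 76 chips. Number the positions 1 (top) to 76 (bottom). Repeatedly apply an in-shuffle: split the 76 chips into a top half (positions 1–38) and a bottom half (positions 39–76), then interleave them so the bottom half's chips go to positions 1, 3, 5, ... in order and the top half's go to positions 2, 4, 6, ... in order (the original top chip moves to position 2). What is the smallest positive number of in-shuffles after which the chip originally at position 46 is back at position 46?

Follow position 46 under repeated in-shuffles:
46 → 15 → 30 → 60 → 43 → 9 → 18 → 36 → ... → 46 (length 30)
It first returns after 30 in-shuffles.

30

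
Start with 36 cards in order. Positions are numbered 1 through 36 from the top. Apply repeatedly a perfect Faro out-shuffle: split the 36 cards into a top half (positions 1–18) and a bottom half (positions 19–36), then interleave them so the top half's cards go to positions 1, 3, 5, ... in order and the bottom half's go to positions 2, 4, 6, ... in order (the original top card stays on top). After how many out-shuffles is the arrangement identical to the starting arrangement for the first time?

12

The out-shuffle permutes the 36 positions with cycle lengths [1, 1, 3, 3, 4, 12, 12].
Every card is home exactly when every cycle has completed a whole number of laps, i.e. after lcm(1, 3, 4, 12) = 12 out-shuffles.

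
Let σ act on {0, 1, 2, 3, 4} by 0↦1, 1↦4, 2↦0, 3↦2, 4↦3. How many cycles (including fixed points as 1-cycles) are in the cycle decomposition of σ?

1

Cycle decomposition: (0 1 4 3 2).
1 cycle.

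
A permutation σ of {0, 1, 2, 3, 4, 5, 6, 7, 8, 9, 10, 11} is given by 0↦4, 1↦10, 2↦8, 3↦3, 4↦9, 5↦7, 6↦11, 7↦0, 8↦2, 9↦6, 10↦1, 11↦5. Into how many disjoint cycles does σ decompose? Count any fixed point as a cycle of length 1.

4

Cycle decomposition: (0 4 9 6 11 5 7) (1 10) (2 8) (3).
4 cycles.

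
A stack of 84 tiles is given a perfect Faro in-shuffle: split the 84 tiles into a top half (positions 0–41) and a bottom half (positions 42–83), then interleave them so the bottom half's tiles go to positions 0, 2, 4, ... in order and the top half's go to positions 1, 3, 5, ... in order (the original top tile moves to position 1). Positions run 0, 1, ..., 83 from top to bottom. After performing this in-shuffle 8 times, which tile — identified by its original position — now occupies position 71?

Work backwards from position 71, undoing one in-shuffle at a time:
71 ← 35 ← 17 ← 8 ← 46 ← 65 ← 32 ← 58 ← 71
So the tile now at position 71 started at position 71.

71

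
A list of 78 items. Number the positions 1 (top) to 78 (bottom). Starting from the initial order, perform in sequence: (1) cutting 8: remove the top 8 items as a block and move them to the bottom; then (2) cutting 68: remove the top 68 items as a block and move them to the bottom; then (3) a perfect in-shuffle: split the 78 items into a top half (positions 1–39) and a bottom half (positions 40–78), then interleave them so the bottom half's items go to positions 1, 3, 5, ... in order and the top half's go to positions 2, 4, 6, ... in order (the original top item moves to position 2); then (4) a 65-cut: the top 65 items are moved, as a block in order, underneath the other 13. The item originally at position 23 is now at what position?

63

Track the item from position 23 forward through each operation:
  after op 1 (cut 8): 23 → 15
  after op 2 (cut 68): 15 → 25
  after op 3 (in-shuffle): 25 → 50
  after op 4 (cut 65): 50 → 63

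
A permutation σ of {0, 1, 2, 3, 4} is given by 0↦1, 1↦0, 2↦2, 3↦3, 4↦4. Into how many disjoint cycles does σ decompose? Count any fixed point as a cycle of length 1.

Cycle decomposition: (0 1) (2) (3) (4).
4 cycles.

4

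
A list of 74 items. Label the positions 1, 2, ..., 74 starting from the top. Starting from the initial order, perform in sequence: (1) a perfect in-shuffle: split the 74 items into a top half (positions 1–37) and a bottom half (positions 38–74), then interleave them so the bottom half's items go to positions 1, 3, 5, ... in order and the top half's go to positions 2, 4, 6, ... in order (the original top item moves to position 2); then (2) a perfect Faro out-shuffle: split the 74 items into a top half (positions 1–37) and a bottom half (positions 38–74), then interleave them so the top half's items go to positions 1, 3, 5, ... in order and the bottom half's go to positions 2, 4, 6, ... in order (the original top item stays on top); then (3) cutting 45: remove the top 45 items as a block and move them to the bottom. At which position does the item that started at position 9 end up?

Track the item from position 9 forward through each operation:
  after op 1 (in-shuffle): 9 → 18
  after op 2 (out-shuffle): 18 → 35
  after op 3 (cut 45): 35 → 64

64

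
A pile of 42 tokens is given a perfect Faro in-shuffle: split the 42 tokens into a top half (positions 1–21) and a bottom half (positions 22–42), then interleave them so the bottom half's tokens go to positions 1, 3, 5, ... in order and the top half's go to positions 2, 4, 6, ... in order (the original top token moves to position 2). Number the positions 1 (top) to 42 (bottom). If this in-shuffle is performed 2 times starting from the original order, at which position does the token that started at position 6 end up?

24

Track the token's position through each in-shuffle:
6 → 12 → 24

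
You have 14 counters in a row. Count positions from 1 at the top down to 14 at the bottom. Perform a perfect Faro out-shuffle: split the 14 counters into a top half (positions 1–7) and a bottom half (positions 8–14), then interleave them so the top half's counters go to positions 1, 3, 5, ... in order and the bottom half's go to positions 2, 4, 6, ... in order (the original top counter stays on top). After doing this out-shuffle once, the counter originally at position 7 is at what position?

13

Track the counter's position through each out-shuffle:
7 → 13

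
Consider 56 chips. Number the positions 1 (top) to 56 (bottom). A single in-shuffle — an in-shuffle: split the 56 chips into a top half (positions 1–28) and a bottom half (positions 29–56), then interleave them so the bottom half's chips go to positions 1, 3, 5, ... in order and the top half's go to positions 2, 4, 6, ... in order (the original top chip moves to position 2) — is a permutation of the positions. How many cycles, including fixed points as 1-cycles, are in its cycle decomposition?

4

Trace each unvisited position around until it returns:
(1 2 4 8 16 32 ... len 18) (3 6 12 24 48 39 ... len 18) (5 10 20 40 23 46 ... len 18) (19 38)
4 cycles in total.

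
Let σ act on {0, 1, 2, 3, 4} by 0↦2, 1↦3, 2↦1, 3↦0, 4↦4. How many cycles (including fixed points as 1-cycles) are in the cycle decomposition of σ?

2

Cycle decomposition: (0 2 1 3) (4).
2 cycles.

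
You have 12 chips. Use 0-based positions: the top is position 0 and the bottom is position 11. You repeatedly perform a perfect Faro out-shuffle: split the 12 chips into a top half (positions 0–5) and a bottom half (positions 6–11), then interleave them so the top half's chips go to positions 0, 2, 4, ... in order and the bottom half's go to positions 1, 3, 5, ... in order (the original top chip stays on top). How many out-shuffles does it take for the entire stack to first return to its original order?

10

The out-shuffle permutes the 12 positions with cycle lengths [1, 1, 10].
Every chip is home exactly when every cycle has completed a whole number of laps, i.e. after lcm(1, 10) = 10 out-shuffles.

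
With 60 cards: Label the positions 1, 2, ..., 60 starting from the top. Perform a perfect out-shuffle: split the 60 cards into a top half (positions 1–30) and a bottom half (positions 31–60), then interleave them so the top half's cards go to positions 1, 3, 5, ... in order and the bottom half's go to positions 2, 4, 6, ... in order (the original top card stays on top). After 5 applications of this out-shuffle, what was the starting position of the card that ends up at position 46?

Work backwards from position 46, undoing one out-shuffle at a time:
46 ← 53 ← 27 ← 14 ← 37 ← 19
So the card now at position 46 started at position 19.

19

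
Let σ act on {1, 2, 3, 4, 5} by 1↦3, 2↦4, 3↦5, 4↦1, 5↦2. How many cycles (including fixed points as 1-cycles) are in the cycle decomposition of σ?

1

Cycle decomposition: (1 3 5 2 4).
1 cycle.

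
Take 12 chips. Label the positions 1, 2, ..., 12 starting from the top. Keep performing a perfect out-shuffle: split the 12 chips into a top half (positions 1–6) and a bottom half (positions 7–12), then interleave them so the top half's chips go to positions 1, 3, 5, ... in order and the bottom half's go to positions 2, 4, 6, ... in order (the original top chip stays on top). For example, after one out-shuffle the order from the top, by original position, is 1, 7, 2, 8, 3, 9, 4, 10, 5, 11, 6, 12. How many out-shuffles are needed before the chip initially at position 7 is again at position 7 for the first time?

10

Follow position 7 under repeated out-shuffles:
7 → 2 → 3 → 5 → 9 → 6 → 11 → 10 → 8 → 4 → 7
It first returns after 10 out-shuffles.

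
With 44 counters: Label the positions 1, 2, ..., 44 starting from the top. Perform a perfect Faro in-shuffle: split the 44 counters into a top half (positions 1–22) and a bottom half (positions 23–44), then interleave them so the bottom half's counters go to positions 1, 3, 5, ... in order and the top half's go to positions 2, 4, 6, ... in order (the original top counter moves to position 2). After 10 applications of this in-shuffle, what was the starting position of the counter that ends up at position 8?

Work backwards from position 8, undoing one in-shuffle at a time:
8 ← 4 ← 2 ← 1 ← 23 ← 34 ← 17 ← 31 ← 38 ← 19 ← 32
So the counter now at position 8 started at position 32.

32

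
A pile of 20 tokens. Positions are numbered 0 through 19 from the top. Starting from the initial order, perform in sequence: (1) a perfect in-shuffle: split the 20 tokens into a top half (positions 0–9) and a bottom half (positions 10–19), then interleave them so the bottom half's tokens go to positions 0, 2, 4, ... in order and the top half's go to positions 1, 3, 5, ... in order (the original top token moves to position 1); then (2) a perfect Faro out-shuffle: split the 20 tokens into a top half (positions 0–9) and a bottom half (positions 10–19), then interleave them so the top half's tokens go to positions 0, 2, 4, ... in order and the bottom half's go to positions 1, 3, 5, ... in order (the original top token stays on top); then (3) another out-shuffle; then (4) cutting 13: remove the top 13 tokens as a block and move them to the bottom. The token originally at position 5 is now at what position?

Track the token from position 5 forward through each operation:
  after op 1 (in-shuffle): 5 → 11
  after op 2 (out-shuffle): 11 → 3
  after op 3 (out-shuffle): 3 → 6
  after op 4 (cut 13): 6 → 13

13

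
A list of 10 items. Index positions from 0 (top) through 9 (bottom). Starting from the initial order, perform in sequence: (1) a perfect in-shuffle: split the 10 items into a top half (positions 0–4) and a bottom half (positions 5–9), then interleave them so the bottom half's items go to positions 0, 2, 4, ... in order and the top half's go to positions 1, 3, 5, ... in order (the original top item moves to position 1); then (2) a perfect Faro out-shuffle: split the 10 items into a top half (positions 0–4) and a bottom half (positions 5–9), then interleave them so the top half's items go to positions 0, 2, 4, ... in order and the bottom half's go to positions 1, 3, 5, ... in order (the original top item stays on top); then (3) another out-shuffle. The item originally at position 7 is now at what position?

7

Track the item from position 7 forward through each operation:
  after op 1 (in-shuffle): 7 → 4
  after op 2 (out-shuffle): 4 → 8
  after op 3 (out-shuffle): 8 → 7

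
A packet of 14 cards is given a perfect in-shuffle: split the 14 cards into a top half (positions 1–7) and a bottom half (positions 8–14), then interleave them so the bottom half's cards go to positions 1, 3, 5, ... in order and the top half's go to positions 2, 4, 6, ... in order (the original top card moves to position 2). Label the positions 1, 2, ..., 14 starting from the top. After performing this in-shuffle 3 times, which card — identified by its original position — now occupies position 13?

Work backwards from position 13, undoing one in-shuffle at a time:
13 ← 14 ← 7 ← 11
So the card now at position 13 started at position 11.

11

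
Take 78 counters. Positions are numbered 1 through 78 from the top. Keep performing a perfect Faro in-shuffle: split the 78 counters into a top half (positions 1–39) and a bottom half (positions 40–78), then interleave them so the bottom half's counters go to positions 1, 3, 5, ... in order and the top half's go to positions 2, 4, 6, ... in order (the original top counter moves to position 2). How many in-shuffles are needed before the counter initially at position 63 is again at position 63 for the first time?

Follow position 63 under repeated in-shuffles:
63 → 47 → 15 → 30 → 60 → 41 → 3 → 6 → ... → 63 (length 39)
It first returns after 39 in-shuffles.

39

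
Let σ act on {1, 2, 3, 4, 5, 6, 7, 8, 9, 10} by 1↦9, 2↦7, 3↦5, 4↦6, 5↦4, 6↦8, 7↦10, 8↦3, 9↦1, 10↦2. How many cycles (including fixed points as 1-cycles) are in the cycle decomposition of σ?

3

Cycle decomposition: (1 9) (2 7 10) (3 5 4 6 8).
3 cycles.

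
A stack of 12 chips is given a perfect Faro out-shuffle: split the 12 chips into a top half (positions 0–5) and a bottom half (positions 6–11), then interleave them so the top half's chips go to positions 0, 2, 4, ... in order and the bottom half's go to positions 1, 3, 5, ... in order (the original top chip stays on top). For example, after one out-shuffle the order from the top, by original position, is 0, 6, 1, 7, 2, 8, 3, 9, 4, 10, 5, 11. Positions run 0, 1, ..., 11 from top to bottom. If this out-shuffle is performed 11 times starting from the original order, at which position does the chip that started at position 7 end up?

Track the chip's position through each out-shuffle:
7 → 3 → 6 → 1 → 2 → 4 → 8 → 5 → 10 → 9 → 7 → 3

3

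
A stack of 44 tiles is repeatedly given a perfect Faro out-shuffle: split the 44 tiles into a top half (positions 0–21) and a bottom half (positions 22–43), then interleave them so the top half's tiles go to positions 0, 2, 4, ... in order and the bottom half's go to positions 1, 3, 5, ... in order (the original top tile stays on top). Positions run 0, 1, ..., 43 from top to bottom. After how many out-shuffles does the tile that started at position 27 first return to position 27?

Follow position 27 under repeated out-shuffles:
27 → 11 → 22 → 1 → 2 → 4 → 8 → 16 → 32 → 21 → 42 → 41 → 39 → 35 → 27
It first returns after 14 out-shuffles.

14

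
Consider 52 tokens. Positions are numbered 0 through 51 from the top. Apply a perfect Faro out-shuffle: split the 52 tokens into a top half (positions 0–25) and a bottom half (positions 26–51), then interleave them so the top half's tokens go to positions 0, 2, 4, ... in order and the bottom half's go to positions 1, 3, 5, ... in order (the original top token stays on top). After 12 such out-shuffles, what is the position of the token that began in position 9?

Track the token's position through each out-shuffle:
9 → 18 → 36 → 21 → 42 → 33 → 15 → 30 → 9 → 18 → 36 → 21 → 42

42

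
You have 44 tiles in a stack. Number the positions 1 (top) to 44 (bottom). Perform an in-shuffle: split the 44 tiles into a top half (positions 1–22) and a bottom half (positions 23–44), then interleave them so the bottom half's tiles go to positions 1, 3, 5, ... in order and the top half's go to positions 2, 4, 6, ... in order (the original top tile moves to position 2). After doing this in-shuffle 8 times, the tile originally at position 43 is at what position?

Track the tile's position through each in-shuffle:
43 → 41 → 37 → 29 → 13 → 26 → 7 → 14 → 28

28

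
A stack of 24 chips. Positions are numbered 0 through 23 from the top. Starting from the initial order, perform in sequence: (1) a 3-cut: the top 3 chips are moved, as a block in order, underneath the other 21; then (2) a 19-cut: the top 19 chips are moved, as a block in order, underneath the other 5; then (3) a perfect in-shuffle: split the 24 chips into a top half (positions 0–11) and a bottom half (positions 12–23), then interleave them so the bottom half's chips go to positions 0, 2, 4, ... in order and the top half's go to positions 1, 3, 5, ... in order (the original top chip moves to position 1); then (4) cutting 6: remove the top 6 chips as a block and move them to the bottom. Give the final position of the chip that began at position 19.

Track the chip from position 19 forward through each operation:
  after op 1 (cut 3): 19 → 16
  after op 2 (cut 19): 16 → 21
  after op 3 (in-shuffle): 21 → 18
  after op 4 (cut 6): 18 → 12

12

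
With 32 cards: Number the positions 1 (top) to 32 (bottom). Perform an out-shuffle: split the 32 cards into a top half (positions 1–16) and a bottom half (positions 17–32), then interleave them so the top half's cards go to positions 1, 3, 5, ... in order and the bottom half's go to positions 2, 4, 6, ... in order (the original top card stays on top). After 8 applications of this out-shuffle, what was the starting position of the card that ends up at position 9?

2

Work backwards from position 9, undoing one out-shuffle at a time:
9 ← 5 ← 3 ← 2 ← 17 ← 9 ← 5 ← 3 ← 2
So the card now at position 9 started at position 2.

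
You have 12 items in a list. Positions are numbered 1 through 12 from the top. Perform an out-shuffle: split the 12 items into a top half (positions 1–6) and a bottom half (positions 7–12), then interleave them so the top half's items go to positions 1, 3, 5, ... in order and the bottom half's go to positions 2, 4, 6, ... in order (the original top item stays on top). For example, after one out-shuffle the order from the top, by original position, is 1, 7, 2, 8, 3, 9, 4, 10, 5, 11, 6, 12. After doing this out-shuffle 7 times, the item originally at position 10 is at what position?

Track the item's position through each out-shuffle:
10 → 8 → 4 → 7 → 2 → 3 → 5 → 9

9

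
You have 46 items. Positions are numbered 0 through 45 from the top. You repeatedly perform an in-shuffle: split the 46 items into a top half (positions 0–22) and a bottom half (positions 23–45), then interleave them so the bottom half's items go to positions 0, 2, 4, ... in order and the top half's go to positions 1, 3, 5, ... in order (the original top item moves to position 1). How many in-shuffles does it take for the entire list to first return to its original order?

The in-shuffle permutes the 46 positions with cycle lengths [23, 23].
Every item is home exactly when every cycle has completed a whole number of laps, i.e. after lcm(23) = 23 in-shuffles.

23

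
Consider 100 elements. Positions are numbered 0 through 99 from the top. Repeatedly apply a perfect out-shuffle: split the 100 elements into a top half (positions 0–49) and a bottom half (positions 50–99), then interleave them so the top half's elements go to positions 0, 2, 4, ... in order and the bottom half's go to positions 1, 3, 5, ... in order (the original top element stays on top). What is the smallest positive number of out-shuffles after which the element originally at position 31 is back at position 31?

Follow position 31 under repeated out-shuffles:
31 → 62 → 25 → 50 → 1 → 2 → 4 → 8 → ... → 31 (length 30)
It first returns after 30 out-shuffles.

30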